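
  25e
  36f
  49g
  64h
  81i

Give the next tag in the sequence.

For the first component, perfect squares: 5², 6², 7², …: 25, 36, 49, 64, 81 → 100.
Letter — letters move forward 1 place in the alphabet: e, f, g, h, i → j.
Combining the parts gives 100j.

100j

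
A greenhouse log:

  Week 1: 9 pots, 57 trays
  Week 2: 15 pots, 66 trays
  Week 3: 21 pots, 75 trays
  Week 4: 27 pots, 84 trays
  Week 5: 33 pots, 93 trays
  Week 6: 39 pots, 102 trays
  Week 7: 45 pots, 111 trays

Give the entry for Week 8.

Pots: 9, 15, 21, 27, 33, 39, 45 → 51 (+6 each step).
Trays goes 57, 66, 75, 84, 93, 102, 111 → 120 (+9 each step).
Putting it together: 51 pots, 120 trays.

51 pots, 120 trays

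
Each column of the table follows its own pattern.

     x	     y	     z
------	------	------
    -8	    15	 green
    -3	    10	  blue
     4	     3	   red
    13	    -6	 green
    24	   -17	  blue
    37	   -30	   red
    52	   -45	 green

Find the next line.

69  -62  blue

Column x goes -8, -3, 4, 13, 24, 37, 52 → 69 (differences are 5, 7, 9, … (increasing by 2 each time)).
Column y — together with the column x always sums to 7: 15, 10, 3, -6, -17, -30, -45 → -62.
For the column z, repeats green → blue → red: green, blue, red, green, blue, red, green → blue.
Putting it together: 69  -62  blue.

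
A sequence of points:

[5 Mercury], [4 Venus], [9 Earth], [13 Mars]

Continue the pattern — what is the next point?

First entry: each term is the sum of the two before it, so 5, 4, 9, 13 → 22.
Planet: runs through the planets Mercury→Neptune; Mercury, Venus, Earth, Mars → Jupiter.
Putting it together: [22 Jupiter].

[22 Jupiter]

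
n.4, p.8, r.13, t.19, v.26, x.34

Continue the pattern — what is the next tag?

z.43

For the letter, letters move forward 2 places in the alphabet: n, p, r, t, v, x → z.
Second component: 4, 8, 13, 19, 26, 34 → 43 (differences are 4, 5, 6, … (increasing by 1 each time)).
Putting it together: z.43.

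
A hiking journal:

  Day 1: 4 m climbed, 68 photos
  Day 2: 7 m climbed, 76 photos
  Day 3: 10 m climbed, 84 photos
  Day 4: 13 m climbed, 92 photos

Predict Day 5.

16 m climbed, 100 photos

M climbed — +3 each step: 4, 7, 10, 13 → 16.
For the photos, +8 each step: 68, 76, 84, 92 → 100.
Combining the parts gives 16 m climbed, 100 photos.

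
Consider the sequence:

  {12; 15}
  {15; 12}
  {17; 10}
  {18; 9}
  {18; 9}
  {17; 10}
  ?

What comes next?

{15; 12}

First slot: differences are 3, 2, 1, … (decreasing by 1 each time), so 12, 15, 17, 18, 18, 17 → 15.
Second slot — together with the first slot always sums to 27: 15, 12, 10, 9, 9, 10 → 12.
So the next tuple is {15; 12}.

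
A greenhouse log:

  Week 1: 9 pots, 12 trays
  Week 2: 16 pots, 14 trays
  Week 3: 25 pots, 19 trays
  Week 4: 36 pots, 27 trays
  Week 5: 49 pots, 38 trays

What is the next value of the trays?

Trays: differences are 2, 5, 8, … (increasing by 3 each time); 12, 14, 19, 27, 38 → 52.

52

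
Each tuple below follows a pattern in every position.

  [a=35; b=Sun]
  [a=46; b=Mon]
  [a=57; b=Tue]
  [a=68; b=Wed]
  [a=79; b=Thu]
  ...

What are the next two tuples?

A: +11 each step; 35, 46, 57, 68, 79 → 90 → 101.
B: runs through the weekdays Mon→Sun, so Sun, Mon, Tue, Wed, Thu → Fri → Sat.
So the next two tuples are [a=90; b=Fri] and [a=101; b=Sat].

[a=90; b=Fri], [a=101; b=Sat]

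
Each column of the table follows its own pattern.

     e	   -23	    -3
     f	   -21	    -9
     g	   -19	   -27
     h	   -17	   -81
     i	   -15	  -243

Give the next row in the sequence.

Letter: letters move forward 1 place in the alphabet, so e, f, g, h, i → j.
Second component: +2 each step, so -23, -21, -19, -17, -15 → -13.
Third component — ×3 each step: -3, -9, -27, -81, -243 → -729.
Putting it together: j  -13  -729.

j  -13  -729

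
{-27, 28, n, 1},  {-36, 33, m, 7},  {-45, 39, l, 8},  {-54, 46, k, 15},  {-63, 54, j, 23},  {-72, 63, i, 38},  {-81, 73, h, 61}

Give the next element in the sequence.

First slot — −9 each step: -27, -36, -45, -54, -63, -72, -81 → -90.
Second slot: differences are 5, 6, 7, … (increasing by 1 each time); 28, 33, 39, 46, 54, 63, 73 → 84.
Letter — letters move back 1 place in the alphabet: n, m, l, k, j, i, h → g.
Fourth slot — each term is the sum of the two before it: 1, 7, 8, 15, 23, 38, 61 → 99.
Putting it together: {-90, 84, g, 99}.

{-90, 84, g, 99}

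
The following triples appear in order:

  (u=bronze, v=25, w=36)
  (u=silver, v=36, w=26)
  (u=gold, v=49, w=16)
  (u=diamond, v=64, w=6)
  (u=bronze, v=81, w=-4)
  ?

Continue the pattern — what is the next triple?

(u=silver, v=100, w=-14)

U: repeats bronze → silver → gold → diamond; bronze, silver, gold, diamond, bronze → silver.
For the v, perfect squares: 5², 6², 7², …: 25, 36, 49, 64, 81 → 100.
W goes 36, 26, 16, 6, -4 → -14 (−10 each step).
So the next triple is (u=silver, v=100, w=-14).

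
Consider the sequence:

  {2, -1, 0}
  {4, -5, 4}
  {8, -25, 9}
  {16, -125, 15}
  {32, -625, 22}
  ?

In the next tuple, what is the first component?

For the first component, ×2 each step: 2, 4, 8, 16, 32 → 64.

64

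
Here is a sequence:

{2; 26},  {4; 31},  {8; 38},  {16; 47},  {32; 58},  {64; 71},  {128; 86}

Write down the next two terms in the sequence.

{256; 103}, {512; 122}

First value: 2, 4, 8, 16, 32, 64, 128 → 256 → 512 (×2 each step).
For the second value, differences are 5, 7, 9, … (increasing by 2 each time): 26, 31, 38, 47, 58, 71, 86 → 103 → 122.
Putting the parts together: {256; 103} and then {512; 122}.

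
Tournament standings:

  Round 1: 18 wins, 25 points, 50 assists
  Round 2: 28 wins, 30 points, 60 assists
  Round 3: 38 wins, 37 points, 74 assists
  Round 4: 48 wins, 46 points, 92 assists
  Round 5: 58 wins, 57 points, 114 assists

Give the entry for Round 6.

68 wins, 70 points, 140 assists

Wins — +10 each step: 18, 28, 38, 48, 58 → 68.
For the points, differences are 5, 7, 9, … (increasing by 2 each time): 25, 30, 37, 46, 57 → 70.
Assists: always 2 × the points, so 50, 60, 74, 92, 114 → 140.
Combining the parts gives 68 wins, 70 points, 140 assists.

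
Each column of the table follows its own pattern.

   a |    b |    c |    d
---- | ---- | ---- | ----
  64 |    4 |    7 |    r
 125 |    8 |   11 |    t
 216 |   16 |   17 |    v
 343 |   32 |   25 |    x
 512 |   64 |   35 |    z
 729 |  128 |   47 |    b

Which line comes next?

1000  256  61  d

Column a: perfect cubes: 4³, 5³, 6³, …; 64, 125, 216, 343, 512, 729 → 1000.
Column b: ×2 each step; 4, 8, 16, 32, 64, 128 → 256.
Column c: differences are 4, 6, 8, … (increasing by 2 each time); 7, 11, 17, 25, 35, 47 → 61.
For the column d, letters move forward 2 places in the alphabet, wrapping Z→A: r, t, v, x, z, b → d.
So the next line is 1000  256  61  d.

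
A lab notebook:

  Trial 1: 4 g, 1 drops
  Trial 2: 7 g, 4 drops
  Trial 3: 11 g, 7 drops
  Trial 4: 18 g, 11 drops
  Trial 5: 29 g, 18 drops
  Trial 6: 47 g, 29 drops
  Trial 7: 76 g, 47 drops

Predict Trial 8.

G: each term is the sum of the two before it; 4, 7, 11, 18, 29, 47, 76 → 123.
Drops: always the previous value of the g; 1, 4, 7, 11, 18, 29, 47 → 76.
So the next line is 123 g, 76 drops.

123 g, 76 drops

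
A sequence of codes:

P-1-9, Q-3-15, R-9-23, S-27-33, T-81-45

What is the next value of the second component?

Second component: 1, 3, 9, 27, 81 → 243 (×3 each step).

243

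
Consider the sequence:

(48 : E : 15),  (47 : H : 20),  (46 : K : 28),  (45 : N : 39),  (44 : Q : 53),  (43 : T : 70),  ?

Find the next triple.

(42 : W : 90)

First value goes 48, 47, 46, 45, 44, 43 → 42 (−1 each step).
Letter — letters move forward 3 places in the alphabet: E, H, K, N, Q, T → W.
Third value — differences are 5, 8, 11, … (increasing by 3 each time): 15, 20, 28, 39, 53, 70 → 90.
Putting it together: (42 : W : 90).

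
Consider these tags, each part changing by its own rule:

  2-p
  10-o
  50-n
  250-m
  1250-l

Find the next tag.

For the first component, ×5 each step: 2, 10, 50, 250, 1250 → 6250.
Letter: letters move back 1 place in the alphabet, so p, o, n, m, l → k.
Combining the parts gives 6250-k.

6250-k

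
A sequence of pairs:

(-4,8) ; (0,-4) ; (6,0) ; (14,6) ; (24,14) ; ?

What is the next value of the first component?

For the first component, differences are 4, 6, 8, … (increasing by 2 each time): -4, 0, 6, 14, 24 → 36.

36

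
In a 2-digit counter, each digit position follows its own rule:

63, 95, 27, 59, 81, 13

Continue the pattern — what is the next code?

45

First digit goes 6, 9, 2, 5, 8, 1 → 4 (+3 each step, mod 10).
For the second digit, +2 each step, mod 10: 3, 5, 7, 9, 1, 3 → 5.
Putting it together: 45.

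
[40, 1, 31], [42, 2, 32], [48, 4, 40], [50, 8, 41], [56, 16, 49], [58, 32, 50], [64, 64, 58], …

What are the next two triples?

[66, 128, 59], [72, 256, 67]

First value — alternating steps +2, +6, +2, +6, …: 40, 42, 48, 50, 56, 58, 64 → 66 → 72.
Second value: ×2 each step, so 1, 2, 4, 8, 16, 32, 64 → 128 → 256.
Third value: alternating steps +1, +8, +1, +8, …; 31, 32, 40, 41, 49, 50, 58 → 59 → 67.
So the next two triples are [66, 128, 59] and [72, 256, 67].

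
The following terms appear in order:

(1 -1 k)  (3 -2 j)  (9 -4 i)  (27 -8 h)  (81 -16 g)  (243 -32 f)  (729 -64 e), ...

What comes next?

For the first value, ×3 each step: 1, 3, 9, 27, 81, 243, 729 → 2187.
Second value: ×2 each step, so -1, -2, -4, -8, -16, -32, -64 → -128.
Letter goes k, j, i, h, g, f, e → d (letters move back 1 place in the alphabet).
Combining the parts gives (2187 -128 d).

(2187 -128 d)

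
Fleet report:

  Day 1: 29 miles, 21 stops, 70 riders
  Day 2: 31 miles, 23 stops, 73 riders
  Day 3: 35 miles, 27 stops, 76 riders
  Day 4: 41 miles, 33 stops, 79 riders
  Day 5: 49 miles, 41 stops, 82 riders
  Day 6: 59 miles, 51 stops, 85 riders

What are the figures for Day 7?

Miles: differences are 2, 4, 6, … (increasing by 2 each time), so 29, 31, 35, 41, 49, 59 → 71.
Stops: differences are 2, 4, 6, … (increasing by 2 each time); 21, 23, 27, 33, 41, 51 → 63.
Riders: +3 each step, so 70, 73, 76, 79, 82, 85 → 88.
Putting it together: 71 miles, 63 stops, 88 riders.

71 miles, 63 stops, 88 riders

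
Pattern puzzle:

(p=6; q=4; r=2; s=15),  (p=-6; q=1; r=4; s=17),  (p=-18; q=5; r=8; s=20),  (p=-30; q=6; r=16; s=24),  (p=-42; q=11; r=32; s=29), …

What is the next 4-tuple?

(p=-54; q=17; r=64; s=35)

P — −12 each step: 6, -6, -18, -30, -42 → -54.
Q: each term is the sum of the two before it, so 4, 1, 5, 6, 11 → 17.
R goes 2, 4, 8, 16, 32 → 64 (×2 each step).
S: differences are 2, 3, 4, … (increasing by 1 each time); 15, 17, 20, 24, 29 → 35.
So the next 4-tuple is (p=-54; q=17; r=64; s=35).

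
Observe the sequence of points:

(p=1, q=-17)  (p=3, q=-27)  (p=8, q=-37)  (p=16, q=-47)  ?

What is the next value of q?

For the q, −10 each step: -17, -27, -37, -47 → -57.

-57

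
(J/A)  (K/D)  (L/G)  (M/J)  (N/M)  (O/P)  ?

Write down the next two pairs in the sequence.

First letter: letters move forward 1 place in the alphabet; J, K, L, M, N, O → P → Q.
Second letter: letters move forward 3 places in the alphabet; A, D, G, J, M, P → S → V.
So the next two pairs are (P/S) and (Q/V).

(P/S), (Q/V)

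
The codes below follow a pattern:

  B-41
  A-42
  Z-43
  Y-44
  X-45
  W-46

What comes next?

Letter: letters move back 1 place in the alphabet, wrapping A→Z; B, A, Z, Y, X, W → V.
Second component: 41, 42, 43, 44, 45, 46 → 47 (+1 each step).
Combining the parts gives V-47.

V-47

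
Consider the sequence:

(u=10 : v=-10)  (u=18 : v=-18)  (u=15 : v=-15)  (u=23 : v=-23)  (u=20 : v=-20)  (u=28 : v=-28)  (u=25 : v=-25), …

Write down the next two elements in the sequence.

U: 10, 18, 15, 23, 20, 28, 25 → 33 → 30 (alternating steps +8, −3, +8, −3, …).
V: always the negative of the u, so -10, -18, -15, -23, -20, -28, -25 → -33 → -30.
Putting the parts together: (u=33 : v=-33) and then (u=30 : v=-30).

(u=33 : v=-33), (u=30 : v=-30)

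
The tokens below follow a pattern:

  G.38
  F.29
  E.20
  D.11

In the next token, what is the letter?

Letter: letters move back 1 place in the alphabet, so G, F, E, D → C.

C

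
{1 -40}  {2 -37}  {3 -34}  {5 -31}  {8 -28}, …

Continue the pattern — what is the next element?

{13 -25}

First value goes 1, 2, 3, 5, 8 → 13 (each term is the sum of the two before it).
For the second value, +3 each step: -40, -37, -34, -31, -28 → -25.
So the next element is {13 -25}.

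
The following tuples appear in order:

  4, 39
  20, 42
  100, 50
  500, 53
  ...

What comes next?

First part: 4, 20, 100, 500 → 2500 (×5 each step).
Second part: alternating steps +3, +8, +3, +8, …; 39, 42, 50, 53 → 61.
Putting it together: 2500, 61.

2500, 61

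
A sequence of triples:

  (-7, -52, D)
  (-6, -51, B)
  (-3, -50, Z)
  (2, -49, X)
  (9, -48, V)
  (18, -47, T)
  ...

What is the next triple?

First slot: differences are 1, 3, 5, … (increasing by 2 each time), so -7, -6, -3, 2, 9, 18 → 29.
For the second slot, +1 each step: -52, -51, -50, -49, -48, -47 → -46.
For the letter, letters move back 2 places in the alphabet, wrapping A→Z: D, B, Z, X, V, T → R.
Combining the parts gives (29, -46, R).

(29, -46, R)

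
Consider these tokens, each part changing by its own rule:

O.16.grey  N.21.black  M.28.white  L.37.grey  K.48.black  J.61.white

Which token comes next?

I.76.grey

Letter goes O, N, M, L, K, J → I (letters move back 1 place in the alphabet).
Second component: 16, 21, 28, 37, 48, 61 → 76 (differences are 5, 7, 9, … (increasing by 2 each time)).
Shade goes grey, black, white, grey, black, white → grey (repeats grey → black → white).
Putting it together: I.76.grey.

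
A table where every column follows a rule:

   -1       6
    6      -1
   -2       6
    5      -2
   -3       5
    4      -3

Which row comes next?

First component: alternating steps +7, −8, +7, −8, …; -1, 6, -2, 5, -3, 4 → -4.
Second component: always the previous value of the first component, so 6, -1, 6, -2, 5, -3 → 4.
Putting it together: -4  4.

-4  4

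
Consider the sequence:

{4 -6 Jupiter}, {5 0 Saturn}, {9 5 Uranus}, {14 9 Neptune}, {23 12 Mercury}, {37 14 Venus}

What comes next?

For the first coordinate, each term is the sum of the two before it: 4, 5, 9, 14, 23, 37 → 60.
Second coordinate goes -6, 0, 5, 9, 12, 14 → 15 (differences are 6, 5, 4, … (decreasing by 1 each time)).
Planet goes Jupiter, Saturn, Uranus, Neptune, Mercury, Venus → Earth (runs through the planets Mercury→Neptune).
So the next term is {60 15 Earth}.

{60 15 Earth}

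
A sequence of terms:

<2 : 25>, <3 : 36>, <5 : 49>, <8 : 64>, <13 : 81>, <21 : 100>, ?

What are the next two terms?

<34 : 121>, <55 : 144>

First part: each term is the sum of the two before it; 2, 3, 5, 8, 13, 21 → 34 → 55.
Second part: perfect squares: 5², 6², 7², …; 25, 36, 49, 64, 81, 100 → 121 → 144.
So the next two terms are <34 : 121> and <55 : 144>.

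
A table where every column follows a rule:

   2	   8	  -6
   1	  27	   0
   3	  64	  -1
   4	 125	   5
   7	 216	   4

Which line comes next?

First component goes 2, 1, 3, 4, 7 → 11 (each term is the sum of the two before it).
Second component — perfect cubes: 2³, 3³, 4³, …: 8, 27, 64, 125, 216 → 343.
Third component goes -6, 0, -1, 5, 4 → 10 (alternating steps +6, −1, +6, −1, …).
Combining the parts gives 11  343  10.

11  343  10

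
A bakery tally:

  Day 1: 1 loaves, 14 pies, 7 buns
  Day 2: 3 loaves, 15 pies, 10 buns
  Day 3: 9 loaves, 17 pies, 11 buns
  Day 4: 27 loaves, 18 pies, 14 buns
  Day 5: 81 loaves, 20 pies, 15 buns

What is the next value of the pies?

21

Loaves — ×3 each step: 1, 3, 9, 27, 81 → 243.
Pies goes 14, 15, 17, 18, 20 → 21 (alternating steps +1, +2, +1, +2, …).
For the buns, alternating steps +3, +1, +3, +1, …: 7, 10, 11, 14, 15 → 18.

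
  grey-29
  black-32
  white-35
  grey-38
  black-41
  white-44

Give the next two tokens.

Shade goes grey, black, white, grey, black, white → grey → black (repeats grey → black → white).
Second component: +3 each step; 29, 32, 35, 38, 41, 44 → 47 → 50.
So the next two tokens are grey-47 and black-50.

grey-47 then black-50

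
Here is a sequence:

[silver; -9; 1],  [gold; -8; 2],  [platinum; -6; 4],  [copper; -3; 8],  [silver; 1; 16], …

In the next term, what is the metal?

Metal: silver, gold, platinum, copper, silver → gold (repeats silver → gold → platinum → copper).

gold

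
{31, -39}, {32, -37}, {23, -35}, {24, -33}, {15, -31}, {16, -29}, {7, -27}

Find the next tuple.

First slot: alternating steps +1, −9, +1, −9, …, so 31, 32, 23, 24, 15, 16, 7 → 8.
Second slot goes -39, -37, -35, -33, -31, -29, -27 → -25 (+2 each step).
So the next tuple is {8, -25}.

{8, -25}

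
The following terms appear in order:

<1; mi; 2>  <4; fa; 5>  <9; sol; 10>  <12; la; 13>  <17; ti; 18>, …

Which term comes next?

For the first slot, alternating steps +3, +5, +3, +5, …: 1, 4, 9, 12, 17 → 20.
Note: runs through the solfège scale do→ti; mi, fa, sol, la, ti → do.
Third slot goes 2, 5, 10, 13, 18 → 21 (always 1 more than the first slot).
Putting it together: <20; do; 21>.

<20; do; 21>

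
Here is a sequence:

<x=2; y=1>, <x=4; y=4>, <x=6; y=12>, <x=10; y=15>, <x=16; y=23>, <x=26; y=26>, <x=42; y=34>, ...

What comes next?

X: 2, 4, 6, 10, 16, 26, 42 → 68 (each term is the sum of the two before it).
Y: 1, 4, 12, 15, 23, 26, 34 → 37 (alternating steps +3, +8, +3, +8, …).
So the next element is <x=68; y=37>.

<x=68; y=37>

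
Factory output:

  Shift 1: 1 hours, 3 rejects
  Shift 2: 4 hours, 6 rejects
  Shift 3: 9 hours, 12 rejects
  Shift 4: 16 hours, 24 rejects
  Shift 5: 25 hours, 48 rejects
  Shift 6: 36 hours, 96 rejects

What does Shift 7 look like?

49 hours, 192 rejects

Hours: 1, 4, 9, 16, 25, 36 → 49 (perfect squares: 1², 2², 3², …).
Rejects — ×2 each step: 3, 6, 12, 24, 48, 96 → 192.
Putting it together: 49 hours, 192 rejects.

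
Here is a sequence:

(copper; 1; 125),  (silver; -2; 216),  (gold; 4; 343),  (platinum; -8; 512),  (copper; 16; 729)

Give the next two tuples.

Metal — repeats copper → silver → gold → platinum: copper, silver, gold, platinum, copper → silver → gold.
For the second component, ×(-2) each step: 1, -2, 4, -8, 16 → -32 → 64.
Third component: perfect cubes: 5³, 6³, 7³, …, so 125, 216, 343, 512, 729 → 1000 → 1331.
Putting the parts together: (silver; -32; 1000) and then (gold; 64; 1331).

(silver; -32; 1000), (gold; 64; 1331)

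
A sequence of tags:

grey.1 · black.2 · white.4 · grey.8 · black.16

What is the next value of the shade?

white

Shade — repeats grey → black → white: grey, black, white, grey, black → white.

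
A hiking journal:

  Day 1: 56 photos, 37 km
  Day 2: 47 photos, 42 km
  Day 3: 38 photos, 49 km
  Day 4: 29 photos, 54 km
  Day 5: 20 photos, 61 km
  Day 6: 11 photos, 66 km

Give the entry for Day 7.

2 photos, 73 km

For the photos, −9 each step: 56, 47, 38, 29, 20, 11 → 2.
Km goes 37, 42, 49, 54, 61, 66 → 73 (alternating steps +5, +7, +5, +7, …).
Combining the parts gives 2 photos, 73 km.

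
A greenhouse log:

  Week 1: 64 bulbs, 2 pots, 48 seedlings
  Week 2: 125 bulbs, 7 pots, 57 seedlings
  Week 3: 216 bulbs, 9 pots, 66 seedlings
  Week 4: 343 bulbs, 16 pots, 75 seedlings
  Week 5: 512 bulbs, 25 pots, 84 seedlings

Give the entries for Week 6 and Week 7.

729 bulbs, 41 pots, 93 seedlings; 1000 bulbs, 66 pots, 102 seedlings

For the bulbs, perfect cubes: 4³, 5³, 6³, …: 64, 125, 216, 343, 512 → 729 → 1000.
Pots: each term is the sum of the two before it; 2, 7, 9, 16, 25 → 41 → 66.
Seedlings goes 48, 57, 66, 75, 84 → 93 → 102 (+9 each step).
Putting the parts together: 729 bulbs, 41 pots, 93 seedlings and then 1000 bulbs, 66 pots, 102 seedlings.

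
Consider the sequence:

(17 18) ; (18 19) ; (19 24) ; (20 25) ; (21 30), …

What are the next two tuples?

(22 31), (23 36)

First value: 17, 18, 19, 20, 21 → 22 → 23 (+1 each step).
Second value — alternating steps +1, +5, +1, +5, …: 18, 19, 24, 25, 30 → 31 → 36.
So the next two tuples are (22 31) and (23 36).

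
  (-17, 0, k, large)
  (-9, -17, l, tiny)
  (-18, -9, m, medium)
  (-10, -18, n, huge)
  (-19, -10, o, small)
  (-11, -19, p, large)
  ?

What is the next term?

First value: -17, -9, -18, -10, -19, -11 → -20 (alternating steps +8, −9, +8, −9, …).
For the second value, always the previous value of the first value: 0, -17, -9, -18, -10, -19 → -11.
Letter: k, l, m, n, o, p → q (letters move forward 1 place in the alphabet).
Size — repeats large → tiny → medium → huge → small: large, tiny, medium, huge, small, large → tiny.
Putting it together: (-20, -11, q, tiny).

(-20, -11, q, tiny)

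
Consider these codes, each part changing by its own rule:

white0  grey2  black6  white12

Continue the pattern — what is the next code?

grey20

Shade: white, grey, black, white → grey (repeats white → grey → black).
Second component goes 0, 2, 6, 12 → 20 (differences are 2, 4, 6, … (increasing by 2 each time)).
So the next code is grey20.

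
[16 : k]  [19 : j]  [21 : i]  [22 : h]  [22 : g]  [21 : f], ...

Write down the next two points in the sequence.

[19 : e], [16 : d]

First entry: differences are 3, 2, 1, … (decreasing by 1 each time), so 16, 19, 21, 22, 22, 21 → 19 → 16.
Letter: k, j, i, h, g, f → e → d (letters move back 1 place in the alphabet).
So the next two points are [19 : e] and [16 : d].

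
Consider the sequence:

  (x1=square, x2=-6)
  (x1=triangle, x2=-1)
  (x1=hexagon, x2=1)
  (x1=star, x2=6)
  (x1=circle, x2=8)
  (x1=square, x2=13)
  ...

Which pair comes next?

X1: repeats square → triangle → hexagon → star → circle; square, triangle, hexagon, star, circle, square → triangle.
X2 goes -6, -1, 1, 6, 8, 13 → 15 (alternating steps +5, +2, +5, +2, …).
Combining the parts gives (x1=triangle, x2=15).

(x1=triangle, x2=15)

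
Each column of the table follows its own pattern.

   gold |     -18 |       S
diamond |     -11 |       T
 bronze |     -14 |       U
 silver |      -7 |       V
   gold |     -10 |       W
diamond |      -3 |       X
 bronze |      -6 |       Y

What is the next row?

For the rank, repeats gold → diamond → bronze → silver: gold, diamond, bronze, silver, gold, diamond, bronze → silver.
For the second component, alternating steps +7, −3, +7, −3, …: -18, -11, -14, -7, -10, -3, -6 → 1.
Letter: S, T, U, V, W, X, Y → Z (letters move forward 1 place in the alphabet).
Putting it together: silver  1  Z.

silver  1  Z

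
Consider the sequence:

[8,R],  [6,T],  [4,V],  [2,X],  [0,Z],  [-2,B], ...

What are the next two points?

[-4,D], [-6,F]

First slot: −2 each step; 8, 6, 4, 2, 0, -2 → -4 → -6.
Letter — letters move forward 2 places in the alphabet, wrapping Z→A: R, T, V, X, Z, B → D → F.
Putting the parts together: [-4,D] and then [-6,F].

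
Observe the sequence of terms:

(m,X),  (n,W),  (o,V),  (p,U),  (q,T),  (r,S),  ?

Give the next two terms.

First letter — letters move forward 1 place in the alphabet: m, n, o, p, q, r → s → t.
Second letter: letters move back 1 place in the alphabet; X, W, V, U, T, S → R → Q.
Putting the parts together: (s,R) and then (t,Q).

(s,R), (t,Q)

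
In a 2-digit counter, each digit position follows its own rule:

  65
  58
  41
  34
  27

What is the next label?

10

First digit goes 6, 5, 4, 3, 2 → 1 (−1 each step, mod 10).
Second digit — +3 each step, mod 10: 5, 8, 1, 4, 7 → 0.
Combining the parts gives 10.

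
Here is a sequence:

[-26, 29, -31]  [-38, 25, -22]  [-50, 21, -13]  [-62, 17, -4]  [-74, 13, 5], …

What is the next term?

[-86, 9, 14]

First coordinate: −12 each step, so -26, -38, -50, -62, -74 → -86.
Second coordinate — −4 each step: 29, 25, 21, 17, 13 → 9.
Third coordinate: -31, -22, -13, -4, 5 → 14 (+9 each step).
So the next term is [-86, 9, 14].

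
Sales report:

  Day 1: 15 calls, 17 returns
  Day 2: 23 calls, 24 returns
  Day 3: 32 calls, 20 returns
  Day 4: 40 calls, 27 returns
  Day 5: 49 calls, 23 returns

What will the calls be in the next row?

57

Calls: alternating steps +8, +9, +8, +9, …; 15, 23, 32, 40, 49 → 57.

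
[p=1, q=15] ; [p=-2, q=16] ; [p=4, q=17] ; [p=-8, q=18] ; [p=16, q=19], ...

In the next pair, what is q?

Q: +1 each step, so 15, 16, 17, 18, 19 → 20.

20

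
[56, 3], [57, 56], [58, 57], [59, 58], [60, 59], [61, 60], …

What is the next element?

First component: +1 each step, so 56, 57, 58, 59, 60, 61 → 62.
Second component — always the previous value of the first component: 3, 56, 57, 58, 59, 60 → 61.
So the next element is [62, 61].

[62, 61]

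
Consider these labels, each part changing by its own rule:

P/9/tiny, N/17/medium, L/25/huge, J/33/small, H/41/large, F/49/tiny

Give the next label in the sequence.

D/57/medium

Letter goes P, N, L, J, H, F → D (letters move back 2 places in the alphabet).
For the second component, +8 each step: 9, 17, 25, 33, 41, 49 → 57.
Size: repeats tiny → medium → huge → small → large, so tiny, medium, huge, small, large, tiny → medium.
Putting it together: D/57/medium.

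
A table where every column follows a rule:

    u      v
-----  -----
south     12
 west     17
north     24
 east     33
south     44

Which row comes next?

west  57

Column u — repeats south → west → north → east: south, west, north, east, south → west.
Column v: differences are 5, 7, 9, … (increasing by 2 each time), so 12, 17, 24, 33, 44 → 57.
So the next row is west  57.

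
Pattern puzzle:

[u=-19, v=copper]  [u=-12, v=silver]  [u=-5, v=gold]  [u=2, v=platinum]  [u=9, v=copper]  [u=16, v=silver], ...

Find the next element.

[u=23, v=gold]

U: -19, -12, -5, 2, 9, 16 → 23 (+7 each step).
V: copper, silver, gold, platinum, copper, silver → gold (repeats copper → silver → gold → platinum).
Putting it together: [u=23, v=gold].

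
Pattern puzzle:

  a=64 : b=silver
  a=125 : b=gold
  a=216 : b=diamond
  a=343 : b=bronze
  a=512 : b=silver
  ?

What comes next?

a=729 : b=gold

A: perfect cubes: 4³, 5³, 6³, …, so 64, 125, 216, 343, 512 → 729.
B goes silver, gold, diamond, bronze, silver → gold (repeats silver → gold → diamond → bronze).
So the next tuple is a=729 : b=gold.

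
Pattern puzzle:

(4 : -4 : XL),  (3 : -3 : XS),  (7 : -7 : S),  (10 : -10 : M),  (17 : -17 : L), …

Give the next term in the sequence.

(27 : -27 : XL)

First coordinate: each term is the sum of the two before it, so 4, 3, 7, 10, 17 → 27.
Second coordinate: always the negative of the first coordinate; -4, -3, -7, -10, -17 → -27.
Size — runs through clothing sizes XS→XL: XL, XS, S, M, L → XL.
Putting it together: (27 : -27 : XL).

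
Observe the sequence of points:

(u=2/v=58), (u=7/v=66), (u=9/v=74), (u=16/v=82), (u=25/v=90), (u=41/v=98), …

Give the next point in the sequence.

U — each term is the sum of the two before it: 2, 7, 9, 16, 25, 41 → 66.
V: +8 each step; 58, 66, 74, 82, 90, 98 → 106.
So the next point is (u=66/v=106).

(u=66/v=106)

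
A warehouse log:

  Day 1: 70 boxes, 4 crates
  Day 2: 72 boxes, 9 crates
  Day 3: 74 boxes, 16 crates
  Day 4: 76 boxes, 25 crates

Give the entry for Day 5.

Boxes: +2 each step, so 70, 72, 74, 76 → 78.
Crates goes 4, 9, 16, 25 → 36 (perfect squares: 2², 3², 4², …).
Combining the parts gives 78 boxes, 36 crates.

78 boxes, 36 crates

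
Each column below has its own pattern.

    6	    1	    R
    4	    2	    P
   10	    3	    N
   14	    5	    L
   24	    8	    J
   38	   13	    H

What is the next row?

First component: each term is the sum of the two before it; 6, 4, 10, 14, 24, 38 → 62.
Second component: 1, 2, 3, 5, 8, 13 → 21 (each term is the sum of the two before it).
Letter: R, P, N, L, J, H → F (letters move back 2 places in the alphabet).
Putting it together: 62  21  F.

62  21  F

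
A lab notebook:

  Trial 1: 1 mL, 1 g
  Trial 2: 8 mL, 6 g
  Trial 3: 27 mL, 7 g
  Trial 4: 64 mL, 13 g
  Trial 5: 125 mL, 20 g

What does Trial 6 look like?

ML — perfect cubes: 1³, 2³, 3³, …: 1, 8, 27, 64, 125 → 216.
For the g, each term is the sum of the two before it: 1, 6, 7, 13, 20 → 33.
So the next record is 216 mL, 33 g.

216 mL, 33 g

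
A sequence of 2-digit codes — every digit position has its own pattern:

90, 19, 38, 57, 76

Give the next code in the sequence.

95

First digit: +2 each step, mod 10; 9, 1, 3, 5, 7 → 9.
Second digit: −1 each step, mod 10, so 0, 9, 8, 7, 6 → 5.
Combining the parts gives 95.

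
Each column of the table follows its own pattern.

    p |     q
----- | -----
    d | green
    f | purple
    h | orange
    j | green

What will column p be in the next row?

Column p: letters move forward 2 places in the alphabet, so d, f, h, j → l.
For the column q, repeats green → purple → orange: green, purple, orange, green → purple.

l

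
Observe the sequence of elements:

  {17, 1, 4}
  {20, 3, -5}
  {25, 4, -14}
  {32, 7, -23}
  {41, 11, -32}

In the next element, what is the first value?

52

First value: 17, 20, 25, 32, 41 → 52 (differences are 3, 5, 7, … (increasing by 2 each time)).
Second value: 1, 3, 4, 7, 11 → 18 (each term is the sum of the two before it).
For the third value, −9 each step: 4, -5, -14, -23, -32 → -41.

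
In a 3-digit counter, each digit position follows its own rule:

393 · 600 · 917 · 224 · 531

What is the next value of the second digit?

First digit goes 3, 6, 9, 2, 5 → 8 (+3 each step, mod 10).
Second digit: +1 each step, mod 10; 9, 0, 1, 2, 3 → 4.
Third digit: 3, 0, 7, 4, 1 → 8 (−3 each step, mod 10).

4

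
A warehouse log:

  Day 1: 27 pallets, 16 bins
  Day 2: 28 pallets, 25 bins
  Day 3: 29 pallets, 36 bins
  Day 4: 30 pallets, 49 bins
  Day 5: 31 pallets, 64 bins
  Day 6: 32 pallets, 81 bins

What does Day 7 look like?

Pallets: 27, 28, 29, 30, 31, 32 → 33 (+1 each step).
Bins: perfect squares: 4², 5², 6², …; 16, 25, 36, 49, 64, 81 → 100.
Putting it together: 33 pallets, 100 bins.

33 pallets, 100 bins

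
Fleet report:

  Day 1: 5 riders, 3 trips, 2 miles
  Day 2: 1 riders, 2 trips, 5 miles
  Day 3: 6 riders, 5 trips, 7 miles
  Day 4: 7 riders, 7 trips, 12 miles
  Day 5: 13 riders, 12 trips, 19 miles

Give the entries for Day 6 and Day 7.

20 riders, 19 trips, 31 miles; 33 riders, 31 trips, 50 miles

Riders goes 5, 1, 6, 7, 13 → 20 → 33 (each term is the sum of the two before it).
Trips: each term is the sum of the two before it; 3, 2, 5, 7, 12 → 19 → 31.
Miles goes 2, 5, 7, 12, 19 → 31 → 50 (each term is the sum of the two before it).
So the next two lines are 20 riders, 19 trips, 31 miles and 33 riders, 31 trips, 50 miles.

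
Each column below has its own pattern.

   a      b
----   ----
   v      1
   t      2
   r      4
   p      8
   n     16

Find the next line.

l  32

Column a: letters move back 2 places in the alphabet, so v, t, r, p, n → l.
Column b: ×2 each step; 1, 2, 4, 8, 16 → 32.
Putting it together: l  32.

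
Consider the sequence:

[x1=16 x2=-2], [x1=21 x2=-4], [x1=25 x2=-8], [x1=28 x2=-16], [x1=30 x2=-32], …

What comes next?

[x1=31 x2=-64]

X1: differences are 5, 4, 3, … (decreasing by 1 each time); 16, 21, 25, 28, 30 → 31.
For the x2, ×2 each step: -2, -4, -8, -16, -32 → -64.
Combining the parts gives [x1=31 x2=-64].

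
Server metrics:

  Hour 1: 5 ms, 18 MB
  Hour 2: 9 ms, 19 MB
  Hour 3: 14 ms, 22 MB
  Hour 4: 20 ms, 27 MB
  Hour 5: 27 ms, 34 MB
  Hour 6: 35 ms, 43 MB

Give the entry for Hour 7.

44 ms, 54 MB

Ms — differences are 4, 5, 6, … (increasing by 1 each time): 5, 9, 14, 20, 27, 35 → 44.
MB: 18, 19, 22, 27, 34, 43 → 54 (differences are 1, 3, 5, … (increasing by 2 each time)).
So the next line is 44 ms, 54 MB.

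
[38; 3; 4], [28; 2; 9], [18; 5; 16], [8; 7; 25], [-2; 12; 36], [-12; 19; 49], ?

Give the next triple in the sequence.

[-22; 31; 64]

First component: −10 each step, so 38, 28, 18, 8, -2, -12 → -22.
Second component: 3, 2, 5, 7, 12, 19 → 31 (each term is the sum of the two before it).
Third component goes 4, 9, 16, 25, 36, 49 → 64 (perfect squares: 2², 3², 4², …).
So the next triple is [-22; 31; 64].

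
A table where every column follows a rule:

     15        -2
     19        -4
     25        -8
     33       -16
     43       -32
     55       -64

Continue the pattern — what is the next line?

First component — differences are 4, 6, 8, … (increasing by 2 each time): 15, 19, 25, 33, 43, 55 → 69.
Second component: ×2 each step; -2, -4, -8, -16, -32, -64 → -128.
Putting it together: 69  -128.

69  -128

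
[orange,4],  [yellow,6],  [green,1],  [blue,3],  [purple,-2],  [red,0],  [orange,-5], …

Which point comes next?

Colour: orange, yellow, green, blue, purple, red, orange → yellow (repeats orange → yellow → green → blue → purple → red).
For the second component, alternating steps +2, −5, +2, −5, …: 4, 6, 1, 3, -2, 0, -5 → -3.
So the next point is [yellow,-3].

[yellow,-3]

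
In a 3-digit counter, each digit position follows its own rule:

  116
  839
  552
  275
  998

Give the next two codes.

First digit — −3 each step, mod 10: 1, 8, 5, 2, 9 → 6 → 3.
Second digit: +2 each step, mod 10, so 1, 3, 5, 7, 9 → 1 → 3.
Third digit: +3 each step, mod 10, so 6, 9, 2, 5, 8 → 1 → 4.
So the next two codes are 611 and 334.

611, 334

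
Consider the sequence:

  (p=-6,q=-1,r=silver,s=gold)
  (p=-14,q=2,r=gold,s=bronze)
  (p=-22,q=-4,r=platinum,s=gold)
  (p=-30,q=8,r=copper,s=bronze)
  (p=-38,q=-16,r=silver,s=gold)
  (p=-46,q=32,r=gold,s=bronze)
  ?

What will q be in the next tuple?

-64

For the q, ×(-2) each step: -1, 2, -4, 8, -16, 32 → -64.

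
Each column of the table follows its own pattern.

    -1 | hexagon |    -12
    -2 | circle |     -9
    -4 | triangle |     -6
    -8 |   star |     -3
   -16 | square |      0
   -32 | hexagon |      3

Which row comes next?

-64  circle  6

First component: ×2 each step; -1, -2, -4, -8, -16, -32 → -64.
Shape goes hexagon, circle, triangle, star, square, hexagon → circle (repeats hexagon → circle → triangle → star → square).
For the third component, +3 each step: -12, -9, -6, -3, 0, 3 → 6.
Putting it together: -64  circle  6.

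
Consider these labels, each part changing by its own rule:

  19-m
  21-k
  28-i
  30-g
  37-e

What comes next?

For the first component, alternating steps +2, +7, +2, +7, …: 19, 21, 28, 30, 37 → 39.
Letter — letters move back 2 places in the alphabet: m, k, i, g, e → c.
So the next label is 39-c.

39-c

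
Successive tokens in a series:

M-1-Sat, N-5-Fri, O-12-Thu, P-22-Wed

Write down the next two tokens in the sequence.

Letter: letters move forward 1 place in the alphabet; M, N, O, P → Q → R.
Second component — differences are 4, 7, 10, … (increasing by 3 each time): 1, 5, 12, 22 → 35 → 51.
Day: Sat, Fri, Thu, Wed → Tue → Mon (runs backward through the weekdays Mon→Sun).
So the next two tokens are Q-35-Tue and R-51-Mon.

Q-35-Tue then R-51-Mon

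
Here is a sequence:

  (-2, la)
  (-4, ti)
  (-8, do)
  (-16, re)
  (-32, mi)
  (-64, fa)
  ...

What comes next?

First coordinate: ×2 each step, so -2, -4, -8, -16, -32, -64 → -128.
Note — runs through the solfège scale do→ti: la, ti, do, re, mi, fa → sol.
Combining the parts gives (-128, sol).

(-128, sol)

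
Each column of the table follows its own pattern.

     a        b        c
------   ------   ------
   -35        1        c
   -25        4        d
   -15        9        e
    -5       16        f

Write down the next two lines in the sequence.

5  25  g; 15  36  h

Column a: -35, -25, -15, -5 → 5 → 15 (+10 each step).
Column b — perfect squares: 1², 2², 3², …: 1, 4, 9, 16 → 25 → 36.
Column c goes c, d, e, f → g → h (letters move forward 1 place in the alphabet).
Putting the parts together: 5  25  g and then 15  36  h.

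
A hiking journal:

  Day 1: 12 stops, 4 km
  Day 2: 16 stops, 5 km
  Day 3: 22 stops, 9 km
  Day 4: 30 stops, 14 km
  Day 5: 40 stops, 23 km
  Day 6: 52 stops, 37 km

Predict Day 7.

66 stops, 60 km

Stops: 12, 16, 22, 30, 40, 52 → 66 (differences are 4, 6, 8, … (increasing by 2 each time)).
Km — each term is the sum of the two before it: 4, 5, 9, 14, 23, 37 → 60.
Combining the parts gives 66 stops, 60 km.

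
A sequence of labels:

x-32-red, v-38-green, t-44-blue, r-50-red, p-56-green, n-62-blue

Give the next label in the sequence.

l-68-red

Letter: letters move back 2 places in the alphabet; x, v, t, r, p, n → l.
Second component — +6 each step: 32, 38, 44, 50, 56, 62 → 68.
For the colour, repeats red → green → blue: red, green, blue, red, green, blue → red.
Combining the parts gives l-68-red.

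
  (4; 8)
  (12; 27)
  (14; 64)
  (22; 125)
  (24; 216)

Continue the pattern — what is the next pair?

(32; 343)

First slot: alternating steps +8, +2, +8, +2, …, so 4, 12, 14, 22, 24 → 32.
Second slot goes 8, 27, 64, 125, 216 → 343 (perfect cubes: 2³, 3³, 4³, …).
Combining the parts gives (32; 343).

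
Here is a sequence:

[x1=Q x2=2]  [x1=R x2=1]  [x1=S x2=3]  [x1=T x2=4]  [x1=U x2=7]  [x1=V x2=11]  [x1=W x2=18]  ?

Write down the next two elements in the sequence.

X1: letters move forward 1 place in the alphabet; Q, R, S, T, U, V, W → X → Y.
X2 — each term is the sum of the two before it: 2, 1, 3, 4, 7, 11, 18 → 29 → 47.
Putting the parts together: [x1=X x2=29] and then [x1=Y x2=47].

[x1=X x2=29], [x1=Y x2=47]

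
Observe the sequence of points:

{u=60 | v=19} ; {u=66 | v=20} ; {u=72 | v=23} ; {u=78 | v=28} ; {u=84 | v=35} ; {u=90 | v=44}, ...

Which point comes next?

U: +6 each step; 60, 66, 72, 78, 84, 90 → 96.
V: 19, 20, 23, 28, 35, 44 → 55 (differences are 1, 3, 5, … (increasing by 2 each time)).
Putting it together: {u=96 | v=55}.

{u=96 | v=55}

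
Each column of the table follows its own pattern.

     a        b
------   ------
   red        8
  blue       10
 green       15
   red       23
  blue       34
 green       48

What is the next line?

red  65

Column a — repeats red → blue → green: red, blue, green, red, blue, green → red.
Column b: differences are 2, 5, 8, … (increasing by 3 each time); 8, 10, 15, 23, 34, 48 → 65.
Combining the parts gives red  65.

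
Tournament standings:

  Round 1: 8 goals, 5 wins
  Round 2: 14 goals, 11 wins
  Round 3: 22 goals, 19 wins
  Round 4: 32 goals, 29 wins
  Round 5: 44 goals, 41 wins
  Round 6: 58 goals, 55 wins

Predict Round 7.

Goals: differences are 6, 8, 10, … (increasing by 2 each time); 8, 14, 22, 32, 44, 58 → 74.
Wins: always 3 less than the goals, so 5, 11, 19, 29, 41, 55 → 71.
Combining the parts gives 74 goals, 71 wins.

74 goals, 71 wins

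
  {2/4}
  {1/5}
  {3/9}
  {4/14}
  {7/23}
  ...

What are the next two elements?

{11/37}, {18/60}

First coordinate: each term is the sum of the two before it; 2, 1, 3, 4, 7 → 11 → 18.
Second coordinate goes 4, 5, 9, 14, 23 → 37 → 60 (each term is the sum of the two before it).
So the next two elements are {11/37} and {18/60}.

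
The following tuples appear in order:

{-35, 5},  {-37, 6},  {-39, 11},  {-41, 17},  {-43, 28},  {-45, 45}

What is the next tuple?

First entry: −2 each step; -35, -37, -39, -41, -43, -45 → -47.
For the second entry, each term is the sum of the two before it: 5, 6, 11, 17, 28, 45 → 73.
Combining the parts gives {-47, 73}.

{-47, 73}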